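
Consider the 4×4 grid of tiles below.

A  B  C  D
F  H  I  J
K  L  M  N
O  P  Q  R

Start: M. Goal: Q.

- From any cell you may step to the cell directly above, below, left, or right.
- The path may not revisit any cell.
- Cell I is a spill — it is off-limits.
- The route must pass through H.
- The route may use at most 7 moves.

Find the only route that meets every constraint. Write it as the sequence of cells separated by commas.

The budget equals the shortest possible length, so every move has to be on a shortest route through the required cells.
Route from M: left 1 to L, up 1 to H, left 1 to F, down 2 to O, right 2 to Q — 7 moves in all.
Check: all required cells visited; 7 ≤ 7 moves.

M, L, H, F, K, O, P, Q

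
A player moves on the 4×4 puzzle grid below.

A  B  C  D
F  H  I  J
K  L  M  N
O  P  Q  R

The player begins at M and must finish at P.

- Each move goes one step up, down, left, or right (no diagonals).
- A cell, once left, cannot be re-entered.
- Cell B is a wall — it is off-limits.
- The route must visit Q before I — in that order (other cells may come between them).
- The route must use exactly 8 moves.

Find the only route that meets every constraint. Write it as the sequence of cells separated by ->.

The waypoints must appear in the order Q, I, with no cell reused.
Route from M: down to Q, right to R, 2× up (reaching J), 2× left (reaching H), 2× down (reaching P) — 8 moves in all.
Check: order respected (Q at step 1, I at step 5); 8 moves as required.

M -> Q -> R -> N -> J -> I -> H -> L -> P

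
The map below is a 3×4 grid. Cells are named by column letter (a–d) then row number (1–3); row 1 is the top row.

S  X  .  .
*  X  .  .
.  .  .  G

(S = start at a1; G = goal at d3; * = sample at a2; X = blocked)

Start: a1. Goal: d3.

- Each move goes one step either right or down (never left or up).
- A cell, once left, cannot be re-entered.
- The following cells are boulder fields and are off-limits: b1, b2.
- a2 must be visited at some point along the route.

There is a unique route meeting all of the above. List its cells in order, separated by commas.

Moves only go right or down, so the column and row indices never decrease.
Route from a1: down 2 to a3, right 3 to d3 — 5 moves in all.
Check: all required cells visited.

a1, a2, a3, b3, c3, d3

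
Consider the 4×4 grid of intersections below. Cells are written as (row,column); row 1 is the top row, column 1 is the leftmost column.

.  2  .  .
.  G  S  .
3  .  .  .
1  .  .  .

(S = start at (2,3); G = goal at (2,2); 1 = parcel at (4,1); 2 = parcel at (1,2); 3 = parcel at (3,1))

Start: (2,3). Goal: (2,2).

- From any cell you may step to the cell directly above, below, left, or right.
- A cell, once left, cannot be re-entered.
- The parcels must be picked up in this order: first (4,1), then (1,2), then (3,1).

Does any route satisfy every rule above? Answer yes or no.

no

Ignoring the required order, 21 revisit-free routes from (2,3) to (2,2) pass through all of (4,1), (1,2), and (3,1); the waypoint orders that occur are (4,1) → (3,1) → (1,2) (11); (1,2) → (3,1) → (4,1) (8); (3,1) → (4,1) → (1,2) (2) — never (4,1) → (1,2) → (3,1).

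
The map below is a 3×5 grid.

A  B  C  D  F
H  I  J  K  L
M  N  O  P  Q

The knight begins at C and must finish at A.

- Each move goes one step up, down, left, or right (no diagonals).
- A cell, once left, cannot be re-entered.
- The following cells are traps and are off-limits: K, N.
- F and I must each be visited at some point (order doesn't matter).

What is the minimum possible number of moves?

10

Any route passes through F and I in some order between C and A. Summing Manhattan distances along each leg and taking the cheapest ordering (C → F → I → A) gives a lower bound of 2 + 4 + 2 = 8 moves.
The shortest route satisfying every rule uses 10 moves: C → D → F → L → Q → P → O → J → I → B → A.
The bound of 8 isn't tight here; checking systematically, no route of length 8 through 9 satisfies every constraint, so 10 is the minimum.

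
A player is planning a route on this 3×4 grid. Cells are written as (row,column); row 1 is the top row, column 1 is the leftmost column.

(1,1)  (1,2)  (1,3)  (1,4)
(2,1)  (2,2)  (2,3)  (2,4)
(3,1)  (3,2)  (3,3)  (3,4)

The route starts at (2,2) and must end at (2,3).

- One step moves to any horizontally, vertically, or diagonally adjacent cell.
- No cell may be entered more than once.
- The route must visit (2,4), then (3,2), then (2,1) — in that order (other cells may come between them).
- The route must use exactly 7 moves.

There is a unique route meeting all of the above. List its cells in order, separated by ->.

(2,2) -> (1,3) -> (2,4) -> (3,3) -> (3,2) -> (2,1) -> (1,2) -> (2,3)

The waypoints must appear in the order (2,4), (3,2), (2,1), with no cell reused.
Route from (2,2): up-right to (1,3), down-right to (2,4), down-left to (3,3), left to (3,2), up-left to (2,1), up-right to (1,2), down-right to (2,3) — 7 moves in all.
Check: order respected ((2,4) at step 2, (3,2) at step 4, (2,1) at step 5); 7 moves as required.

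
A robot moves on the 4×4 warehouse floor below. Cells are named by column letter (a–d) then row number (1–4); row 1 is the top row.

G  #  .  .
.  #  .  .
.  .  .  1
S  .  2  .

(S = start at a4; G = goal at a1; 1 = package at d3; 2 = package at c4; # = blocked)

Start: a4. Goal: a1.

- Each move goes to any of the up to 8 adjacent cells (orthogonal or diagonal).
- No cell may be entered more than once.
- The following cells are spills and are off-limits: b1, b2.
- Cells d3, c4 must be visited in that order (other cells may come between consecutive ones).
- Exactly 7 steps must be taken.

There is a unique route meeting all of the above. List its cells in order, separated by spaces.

The waypoints must appear in the order d3, c4, with no cell reused.
Route from a4: right 1 to b4, up-right 1 to c3, right 1 to d3, down-left 1 to c4, up-left 2 to a2, up 1 to a1 — 7 moves in all.
Check: order respected (1 at step 3, 2 at step 4); 7 moves as required.

a4 b4 c3 d3 c4 b3 a2 a1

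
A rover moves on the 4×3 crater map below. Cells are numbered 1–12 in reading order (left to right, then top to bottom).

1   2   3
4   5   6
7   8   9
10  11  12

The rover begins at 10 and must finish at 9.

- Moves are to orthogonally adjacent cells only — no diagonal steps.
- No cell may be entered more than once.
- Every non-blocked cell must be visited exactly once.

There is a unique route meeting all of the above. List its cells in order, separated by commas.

Need to visit all 12 open cells exactly once, starting at 10 and ending at 9.
Cell 3 has only two open neighbours (6 and 2), so the path must pass straight through it: one of those is the cell it's entered from and the other is where it exits.
Route from 10: 3× up (reaching 1), 2× right (reaching 3), down to 6, left to 5, 2× down (reaching 11), right to 12, up to 9 — 11 moves in all.
Check: all 12 open cells covered.

10, 7, 4, 1, 2, 3, 6, 5, 8, 11, 12, 9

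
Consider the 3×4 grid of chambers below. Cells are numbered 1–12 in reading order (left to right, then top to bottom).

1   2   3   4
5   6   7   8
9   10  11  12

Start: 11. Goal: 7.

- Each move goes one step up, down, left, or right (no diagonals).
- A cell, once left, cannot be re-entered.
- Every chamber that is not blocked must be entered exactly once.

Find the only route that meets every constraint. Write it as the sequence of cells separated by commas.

11, 12, 8, 4, 3, 2, 1, 5, 9, 10, 6, 7

Need to visit all 12 open cells exactly once, starting at 11 and ending at 7.
Cell 12 has only two open neighbours (8 and 11), so the path must pass straight through it: one of those is the cell it's entered from and the other is where it exits.
Route from 11: right 1 to 12, up 2 to 4, left 3 to 1, down 2 to 9, right 1 to 10, up 1 to 6, right 1 to 7 — 11 moves in all.
Check: all 12 open cells covered.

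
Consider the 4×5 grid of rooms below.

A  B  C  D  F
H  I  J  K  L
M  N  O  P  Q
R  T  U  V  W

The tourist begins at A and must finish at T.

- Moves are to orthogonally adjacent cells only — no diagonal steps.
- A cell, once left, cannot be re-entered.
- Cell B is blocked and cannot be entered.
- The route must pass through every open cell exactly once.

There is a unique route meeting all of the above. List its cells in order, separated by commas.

A, H, I, J, C, D, F, L, K, P, Q, W, V, U, O, N, M, R, T

Need to visit all 19 open cells exactly once, starting at A and ending at T.
Cell C has only two open neighbours (J and D), so the path must pass straight through it: one of those is the cell it's entered from and the other is where it exits.
Route from A: down to H, 2× right (reaching J), up to C, 2× right (reaching F), down to L, left to K, down to P, right to Q, down to W, 2× left (reaching U), up to O, 2× left (reaching M), down to R, right to T — 18 moves in all.
Check: all 19 open cells covered.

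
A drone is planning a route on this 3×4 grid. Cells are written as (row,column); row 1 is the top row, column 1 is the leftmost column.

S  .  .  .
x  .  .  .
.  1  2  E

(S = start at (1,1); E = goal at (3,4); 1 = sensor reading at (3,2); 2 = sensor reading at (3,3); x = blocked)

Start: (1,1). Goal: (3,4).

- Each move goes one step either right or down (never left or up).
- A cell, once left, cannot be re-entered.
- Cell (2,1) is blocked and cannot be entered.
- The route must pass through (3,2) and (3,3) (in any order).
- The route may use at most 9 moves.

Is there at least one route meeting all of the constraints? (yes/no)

yes

One route that works: (1,1) → (1,2) → (2,2) → (3,2) → (3,3) → (3,4).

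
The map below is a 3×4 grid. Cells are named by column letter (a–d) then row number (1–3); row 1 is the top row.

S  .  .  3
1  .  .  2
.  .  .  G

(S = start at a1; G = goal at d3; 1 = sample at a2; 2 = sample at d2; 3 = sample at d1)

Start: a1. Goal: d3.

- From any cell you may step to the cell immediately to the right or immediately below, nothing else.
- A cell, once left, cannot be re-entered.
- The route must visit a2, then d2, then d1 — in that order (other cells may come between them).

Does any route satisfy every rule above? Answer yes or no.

no

d1 lies above d2, so going from d2 to d1 would need an upward move — but moves only go right/down, so d2 cannot be visited before d1.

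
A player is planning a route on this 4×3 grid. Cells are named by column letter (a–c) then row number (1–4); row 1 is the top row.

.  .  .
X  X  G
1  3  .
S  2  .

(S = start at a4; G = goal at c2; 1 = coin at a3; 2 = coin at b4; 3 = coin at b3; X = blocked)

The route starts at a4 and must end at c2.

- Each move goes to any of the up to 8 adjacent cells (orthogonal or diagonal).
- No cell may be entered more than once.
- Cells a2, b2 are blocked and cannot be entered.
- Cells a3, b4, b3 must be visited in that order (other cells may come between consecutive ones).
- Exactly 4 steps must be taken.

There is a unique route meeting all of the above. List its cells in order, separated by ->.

The waypoints must appear in the order a3, b4, b3, with no cell reused.
Route from a4: up to a3, down-right to b4, up to b3, up-right to c2 — 4 moves in all.
Check: order respected (1 at step 1, 2 at step 2, 3 at step 3); 4 moves as required.

a4 -> a3 -> b4 -> b3 -> c2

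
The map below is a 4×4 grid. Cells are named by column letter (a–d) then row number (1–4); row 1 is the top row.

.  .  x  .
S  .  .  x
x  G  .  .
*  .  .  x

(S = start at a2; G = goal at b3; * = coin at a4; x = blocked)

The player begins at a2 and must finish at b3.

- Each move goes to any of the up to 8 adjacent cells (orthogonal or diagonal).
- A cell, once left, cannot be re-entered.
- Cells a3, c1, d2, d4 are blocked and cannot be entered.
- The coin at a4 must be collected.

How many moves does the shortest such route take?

5

Any route passes through a4 somewhere between a2 and b3. Summing Chebyshev distances along the two legs (a2 → a4 → b3) gives a lower bound of 2 + 1 = 3 moves.
The shortest route satisfying every rule uses 5 moves: a2 → b2 → c3 → b4 → a4 → b3.
The no-revisit rule (legs can't share cells) pushes the minimum above the 3-move bound; an exhaustive check rules out every length from 3 to 4, leaving 5 as the minimum.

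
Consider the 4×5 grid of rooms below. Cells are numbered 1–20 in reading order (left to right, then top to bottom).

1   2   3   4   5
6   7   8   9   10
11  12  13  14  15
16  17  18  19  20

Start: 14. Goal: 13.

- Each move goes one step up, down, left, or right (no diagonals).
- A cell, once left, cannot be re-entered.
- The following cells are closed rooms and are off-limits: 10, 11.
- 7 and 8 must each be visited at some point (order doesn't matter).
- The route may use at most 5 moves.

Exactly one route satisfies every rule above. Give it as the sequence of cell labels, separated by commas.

14, 9, 8, 7, 12, 13

Any route must reach 7 and 8 and still end at 13 within 5 moves, so the order of the required stops is forced.
Route from 14: up 1 to 9, left 2 to 7, down 1 to 12, right 1 to 13 — 5 moves in all.
Check: all required cells visited; 5 ≤ 5 moves.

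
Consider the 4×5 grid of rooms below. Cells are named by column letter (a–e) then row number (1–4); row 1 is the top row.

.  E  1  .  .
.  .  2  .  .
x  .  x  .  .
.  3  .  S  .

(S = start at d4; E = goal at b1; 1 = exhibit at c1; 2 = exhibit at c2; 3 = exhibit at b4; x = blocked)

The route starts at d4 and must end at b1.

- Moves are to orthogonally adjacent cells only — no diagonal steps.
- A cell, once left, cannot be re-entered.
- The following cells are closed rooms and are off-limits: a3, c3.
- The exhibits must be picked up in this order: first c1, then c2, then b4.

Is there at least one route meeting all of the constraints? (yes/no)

Ignoring the required order, 4 revisit-free routes from d4 to b1 pass through all of c1, c2, and b4; the waypoint orders that occur are b4 → c2 → c1 (4) — never c1 → c2 → b4.

no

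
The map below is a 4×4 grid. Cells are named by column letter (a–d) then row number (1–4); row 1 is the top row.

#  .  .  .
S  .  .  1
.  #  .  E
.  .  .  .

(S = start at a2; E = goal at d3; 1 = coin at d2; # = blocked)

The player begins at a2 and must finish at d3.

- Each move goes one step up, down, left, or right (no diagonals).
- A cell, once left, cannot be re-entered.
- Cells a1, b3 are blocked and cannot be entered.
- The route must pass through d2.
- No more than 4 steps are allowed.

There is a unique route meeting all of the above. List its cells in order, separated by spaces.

The budget equals the shortest possible length, so every move has to be on a shortest route through the required cells.
Route from a2: right 3 to d2, down 1 to d3 — 4 moves in all.
Check: all required cells visited; 4 ≤ 4 moves.

a2 b2 c2 d2 d3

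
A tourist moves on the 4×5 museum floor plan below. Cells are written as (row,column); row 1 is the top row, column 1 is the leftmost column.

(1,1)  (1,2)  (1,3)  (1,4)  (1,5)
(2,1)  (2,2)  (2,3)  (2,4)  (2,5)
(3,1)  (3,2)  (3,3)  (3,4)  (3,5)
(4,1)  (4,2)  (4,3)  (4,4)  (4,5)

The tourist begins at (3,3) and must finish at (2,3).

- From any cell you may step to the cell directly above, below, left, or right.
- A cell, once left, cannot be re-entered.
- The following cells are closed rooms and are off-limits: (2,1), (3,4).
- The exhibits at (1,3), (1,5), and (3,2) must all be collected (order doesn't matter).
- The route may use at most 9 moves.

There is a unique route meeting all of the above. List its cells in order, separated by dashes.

The budget equals the shortest possible length, so every move has to be on a shortest route through the required cells.
Route from (3,3): left to (3,2), 2× up (reaching (1,2)), 3× right (reaching (1,5)), down to (2,5), 2× left (reaching (2,3)) — 9 moves in all.
Check: all required cells visited; 9 ≤ 9 moves.

(3,3) - (3,2) - (2,2) - (1,2) - (1,3) - (1,4) - (1,5) - (2,5) - (2,4) - (2,3)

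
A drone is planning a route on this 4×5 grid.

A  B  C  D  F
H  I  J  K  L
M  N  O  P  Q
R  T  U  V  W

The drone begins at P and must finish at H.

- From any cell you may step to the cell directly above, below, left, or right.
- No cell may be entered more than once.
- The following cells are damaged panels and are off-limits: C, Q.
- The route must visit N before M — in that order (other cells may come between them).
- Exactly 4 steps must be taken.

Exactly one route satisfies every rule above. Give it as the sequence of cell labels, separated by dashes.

P - O - N - M - H

The waypoints must appear in the order N, M, with no cell reused.
Route from P: left 3 to M, up 1 to H — 4 moves in all.
Check: order respected (N at step 2, M at step 3); 4 moves as required.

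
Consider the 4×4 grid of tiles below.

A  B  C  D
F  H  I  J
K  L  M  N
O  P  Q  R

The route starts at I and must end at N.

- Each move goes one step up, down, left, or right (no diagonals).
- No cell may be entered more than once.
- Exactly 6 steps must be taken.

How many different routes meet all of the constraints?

Need simple routes of exactly 6 moves from I to N (Manhattan distance 2, so 2 moves are spent on a detour and 2 undoing it).
Enumerating: I C B H L M N | I M L P Q R N | I H B C D J N | I H L P Q M N | I H L P Q R N | I H L M Q R N | I H F K L M N.
That gives 7 routes.

7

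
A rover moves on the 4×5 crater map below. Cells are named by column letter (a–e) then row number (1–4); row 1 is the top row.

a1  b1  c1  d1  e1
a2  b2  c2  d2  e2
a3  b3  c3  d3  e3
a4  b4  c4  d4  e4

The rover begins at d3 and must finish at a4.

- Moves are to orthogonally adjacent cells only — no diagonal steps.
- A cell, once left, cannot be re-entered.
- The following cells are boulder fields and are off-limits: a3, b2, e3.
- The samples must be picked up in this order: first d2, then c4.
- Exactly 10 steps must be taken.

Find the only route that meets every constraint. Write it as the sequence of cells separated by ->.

The waypoints must appear in the order d2, c4, with no cell reused.
Route from d3: up to d2, right to e2, up to e1, 2× left (reaching c1), 3× down (reaching c4), 2× left (reaching a4) — 10 moves in all.
Check: order respected (d2 at step 1, c4 at step 8); 10 moves as required.

d3 -> d2 -> e2 -> e1 -> d1 -> c1 -> c2 -> c3 -> c4 -> b4 -> a4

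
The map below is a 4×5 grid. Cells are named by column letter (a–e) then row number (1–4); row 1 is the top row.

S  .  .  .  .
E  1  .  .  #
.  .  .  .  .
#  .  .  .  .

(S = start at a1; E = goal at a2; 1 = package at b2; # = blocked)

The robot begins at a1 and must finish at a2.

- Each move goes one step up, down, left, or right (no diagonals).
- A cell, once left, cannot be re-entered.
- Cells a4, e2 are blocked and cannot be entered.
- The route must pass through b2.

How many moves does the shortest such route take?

Any route passes through b2 somewhere between a1 and a2. Summing Manhattan distances along the two legs (a1 → b2 → a2) gives a lower bound of 2 + 1 = 3 moves.
A route of 3 moves achieves this: a1 → b1 → b2 → a2.
Since 3 matches the lower bound, it is optimal.

3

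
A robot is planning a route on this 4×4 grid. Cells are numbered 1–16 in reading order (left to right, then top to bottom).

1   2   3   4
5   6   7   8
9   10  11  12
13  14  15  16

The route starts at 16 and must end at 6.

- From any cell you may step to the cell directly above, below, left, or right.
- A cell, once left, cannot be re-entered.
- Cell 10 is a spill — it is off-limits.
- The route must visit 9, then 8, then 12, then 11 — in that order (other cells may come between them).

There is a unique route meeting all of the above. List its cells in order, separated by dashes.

The waypoints must appear in the order 9, 8, 12, 11, with no cell reused.
Route from 16: 3× left (reaching 13), 3× up (reaching 1), 3× right (reaching 4), 2× down (reaching 12), left to 11, up to 7, left to 6 — 14 moves in all.
Check: order respected (9 at step 4, 8 at step 10, 12 at step 11, 11 at step 12).

16 - 15 - 14 - 13 - 9 - 5 - 1 - 2 - 3 - 4 - 8 - 12 - 11 - 7 - 6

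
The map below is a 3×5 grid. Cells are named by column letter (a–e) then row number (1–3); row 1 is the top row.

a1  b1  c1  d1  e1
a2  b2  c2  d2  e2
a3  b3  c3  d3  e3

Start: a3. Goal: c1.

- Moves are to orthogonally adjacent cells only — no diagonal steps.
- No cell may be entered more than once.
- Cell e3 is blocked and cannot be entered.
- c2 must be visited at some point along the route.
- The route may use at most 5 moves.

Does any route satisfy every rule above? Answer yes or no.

yes

One route that works: a3 → a2 → b2 → c2 → c1.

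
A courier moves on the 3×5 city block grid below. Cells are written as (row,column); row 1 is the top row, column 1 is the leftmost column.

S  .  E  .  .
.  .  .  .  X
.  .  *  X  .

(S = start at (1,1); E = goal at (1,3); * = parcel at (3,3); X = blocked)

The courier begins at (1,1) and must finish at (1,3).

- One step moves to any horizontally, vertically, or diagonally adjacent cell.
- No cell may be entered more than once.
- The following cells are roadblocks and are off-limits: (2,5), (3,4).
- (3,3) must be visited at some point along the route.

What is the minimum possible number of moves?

4

Any route passes through (3,3) somewhere between (1,1) and (1,3). Summing Chebyshev distances along the two legs ((1,1) → (3,3) → (1,3)) gives a lower bound of 2 + 2 = 4 moves.
A route of 4 moves achieves this: (1,1) → (2,2) → (3,3) → (2,3) → (1,3).
Since 4 matches the lower bound, it is optimal.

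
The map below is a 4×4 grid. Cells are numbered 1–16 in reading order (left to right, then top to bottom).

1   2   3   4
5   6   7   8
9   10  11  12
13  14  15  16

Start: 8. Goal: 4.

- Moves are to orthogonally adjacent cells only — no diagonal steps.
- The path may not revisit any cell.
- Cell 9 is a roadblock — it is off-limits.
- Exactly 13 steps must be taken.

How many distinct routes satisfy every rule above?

2

Need simple routes of exactly 13 moves from 8 to 4 (Manhattan distance 1, so 6 moves are spent on a detour and 6 undoing it).
Enumerating: 8 12 16 15 14 10 11 7 6 5 1 2 3 4 | 8 7 11 12 16 15 14 10 6 5 1 2 3 4.
That gives 2 routes.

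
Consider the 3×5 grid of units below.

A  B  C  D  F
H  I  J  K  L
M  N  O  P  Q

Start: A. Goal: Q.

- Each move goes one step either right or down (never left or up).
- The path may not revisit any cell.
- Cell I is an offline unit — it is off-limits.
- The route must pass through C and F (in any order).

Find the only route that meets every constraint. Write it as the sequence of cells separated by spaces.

A B C D F L Q

Moves only go right or down, so the column and row indices never decrease.
Route from A: 4× right (reaching F), 2× down (reaching Q) — 6 moves in all.
Check: all required cells visited.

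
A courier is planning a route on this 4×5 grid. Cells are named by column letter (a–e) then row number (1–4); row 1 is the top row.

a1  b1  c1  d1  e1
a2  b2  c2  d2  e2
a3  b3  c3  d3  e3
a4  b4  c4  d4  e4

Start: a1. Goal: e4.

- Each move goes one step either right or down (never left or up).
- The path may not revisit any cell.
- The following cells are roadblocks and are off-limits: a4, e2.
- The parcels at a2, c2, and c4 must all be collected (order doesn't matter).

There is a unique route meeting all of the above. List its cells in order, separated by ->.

Moves only go right or down, so the column and row indices never decrease.
Route from a1: down 1 to a2, right 2 to c2, down 2 to c4, right 2 to e4 — 7 moves in all.
Check: all required cells visited.

a1 -> a2 -> b2 -> c2 -> c3 -> c4 -> d4 -> e4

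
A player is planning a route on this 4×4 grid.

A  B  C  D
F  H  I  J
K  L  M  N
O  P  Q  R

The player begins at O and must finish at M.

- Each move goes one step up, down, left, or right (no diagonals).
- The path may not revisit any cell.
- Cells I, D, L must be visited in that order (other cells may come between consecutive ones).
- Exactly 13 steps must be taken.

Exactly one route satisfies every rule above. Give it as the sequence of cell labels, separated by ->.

The waypoints must appear in the order I, D, L, with no cell reused.
Route from O: up 2 to F, right 2 to I, up 1 to C, right 1 to D, down 3 to R, left 2 to P, up 1 to L, right 1 to M — 13 moves in all.
Check: order respected (I at step 4, D at step 6, L at step 12); 13 moves as required.

O -> K -> F -> H -> I -> C -> D -> J -> N -> R -> Q -> P -> L -> M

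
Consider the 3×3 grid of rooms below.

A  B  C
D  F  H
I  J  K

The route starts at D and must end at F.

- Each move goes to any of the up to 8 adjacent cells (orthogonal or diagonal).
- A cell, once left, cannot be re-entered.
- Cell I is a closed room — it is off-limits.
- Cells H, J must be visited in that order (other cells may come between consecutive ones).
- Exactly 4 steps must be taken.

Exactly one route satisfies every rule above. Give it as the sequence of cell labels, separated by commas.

The waypoints must appear in the order H, J, with no cell reused.
Route from D: up-right 1 to B, down-right 1 to H, down-left 1 to J, up 1 to F — 4 moves in all.
Check: order respected (H at step 2, J at step 3); 4 moves as required.

D, B, H, J, F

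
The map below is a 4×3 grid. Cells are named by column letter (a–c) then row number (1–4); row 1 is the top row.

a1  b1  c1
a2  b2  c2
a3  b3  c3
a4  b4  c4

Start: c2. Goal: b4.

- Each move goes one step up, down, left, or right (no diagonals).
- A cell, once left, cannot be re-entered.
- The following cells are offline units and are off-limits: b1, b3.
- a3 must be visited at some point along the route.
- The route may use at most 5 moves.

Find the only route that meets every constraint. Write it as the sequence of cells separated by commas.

c2, b2, a2, a3, a4, b4

Any route must reach a3 and still end at b4 within 5 moves, so the order of the required stops is forced.
Route from c2: left 2 to a2, down 2 to a4, right 1 to b4 — 5 moves in all.
Check: all required cells visited; 5 ≤ 5 moves.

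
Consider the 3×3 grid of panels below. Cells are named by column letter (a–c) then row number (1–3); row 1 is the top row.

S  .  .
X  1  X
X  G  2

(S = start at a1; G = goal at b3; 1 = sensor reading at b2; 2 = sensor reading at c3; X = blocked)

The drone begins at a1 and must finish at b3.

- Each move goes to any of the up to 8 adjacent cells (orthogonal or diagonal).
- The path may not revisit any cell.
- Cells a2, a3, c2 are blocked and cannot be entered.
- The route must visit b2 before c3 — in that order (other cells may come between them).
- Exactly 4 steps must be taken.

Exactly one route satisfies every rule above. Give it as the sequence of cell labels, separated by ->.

a1 -> b1 -> b2 -> c3 -> b3

The waypoints must appear in the order b2, c3, with no cell reused.
Route from a1: right to b1, down to b2, down-right to c3, left to b3 — 4 moves in all.
Check: order respected (1 at step 2, 2 at step 3); 4 moves as required.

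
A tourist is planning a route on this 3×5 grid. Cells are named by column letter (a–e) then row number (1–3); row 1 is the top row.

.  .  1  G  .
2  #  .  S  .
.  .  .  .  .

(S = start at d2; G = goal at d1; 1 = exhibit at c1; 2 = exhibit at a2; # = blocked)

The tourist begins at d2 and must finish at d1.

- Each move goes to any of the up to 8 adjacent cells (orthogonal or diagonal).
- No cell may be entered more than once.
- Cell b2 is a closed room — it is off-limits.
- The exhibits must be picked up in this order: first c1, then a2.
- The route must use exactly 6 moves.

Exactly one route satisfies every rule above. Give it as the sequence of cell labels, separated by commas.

d2, c1, b1, a2, b3, c2, d1

The waypoints must appear in the order c1, a2, with no cell reused.
Route from d2: up-left to c1, left to b1, down-left to a2, down-right to b3, 2× up-right (reaching d1) — 6 moves in all.
Check: order respected (1 at step 1, 2 at step 3); 6 moves as required.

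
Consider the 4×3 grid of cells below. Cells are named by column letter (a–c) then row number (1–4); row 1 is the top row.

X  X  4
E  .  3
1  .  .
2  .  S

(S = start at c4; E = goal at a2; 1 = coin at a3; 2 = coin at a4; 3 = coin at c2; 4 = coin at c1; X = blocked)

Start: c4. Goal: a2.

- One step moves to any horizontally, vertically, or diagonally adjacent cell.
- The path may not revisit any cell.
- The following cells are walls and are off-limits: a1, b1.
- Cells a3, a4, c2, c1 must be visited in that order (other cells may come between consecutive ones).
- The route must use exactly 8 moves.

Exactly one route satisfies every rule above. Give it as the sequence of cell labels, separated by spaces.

c4 b4 a3 a4 b3 c2 c1 b2 a2

The waypoints must appear in the order a3, a4, c2, c1, with no cell reused.
Route from c4: left 1 to b4, up-left 1 to a3, down 1 to a4, up-right 2 to c2, up 1 to c1, down-left 1 to b2, left 1 to a2 — 8 moves in all.
Check: order respected (1 at step 2, 2 at step 3, 3 at step 5, 4 at step 6); 8 moves as required.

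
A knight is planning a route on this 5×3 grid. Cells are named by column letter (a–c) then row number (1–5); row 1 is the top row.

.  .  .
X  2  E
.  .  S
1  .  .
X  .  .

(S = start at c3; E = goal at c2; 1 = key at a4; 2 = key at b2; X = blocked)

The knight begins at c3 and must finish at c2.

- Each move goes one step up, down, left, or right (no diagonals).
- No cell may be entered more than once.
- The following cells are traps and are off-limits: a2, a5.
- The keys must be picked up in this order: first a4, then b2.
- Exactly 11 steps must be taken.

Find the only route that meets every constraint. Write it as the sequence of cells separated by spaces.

The waypoints must appear in the order a4, b2, with no cell reused.
Route from c3: 2× down (reaching c5), left to b5, up to b4, left to a4, up to a3, right to b3, 2× up (reaching b1), right to c1, down to c2 — 11 moves in all.
Check: order respected (1 at step 5, 2 at step 8); 11 moves as required.

c3 c4 c5 b5 b4 a4 a3 b3 b2 b1 c1 c2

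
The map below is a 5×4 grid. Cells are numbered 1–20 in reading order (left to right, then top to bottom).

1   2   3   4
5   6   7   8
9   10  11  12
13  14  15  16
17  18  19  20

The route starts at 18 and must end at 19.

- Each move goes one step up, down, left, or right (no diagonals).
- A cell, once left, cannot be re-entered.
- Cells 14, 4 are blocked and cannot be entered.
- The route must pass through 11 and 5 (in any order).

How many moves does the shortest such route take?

Any route passes through 11 and 5 in some order between 18 and 19. Summing Manhattan distances along each leg and taking the cheapest ordering (18 → 5 → 11 → 19) gives a lower bound of 4 + 3 + 2 = 9 moves.
A route of 9 moves achieves this: 18 → 17 → 13 → 9 → 5 → 6 → 10 → 11 → 15 → 19.
Since 9 matches the lower bound, it is optimal.

9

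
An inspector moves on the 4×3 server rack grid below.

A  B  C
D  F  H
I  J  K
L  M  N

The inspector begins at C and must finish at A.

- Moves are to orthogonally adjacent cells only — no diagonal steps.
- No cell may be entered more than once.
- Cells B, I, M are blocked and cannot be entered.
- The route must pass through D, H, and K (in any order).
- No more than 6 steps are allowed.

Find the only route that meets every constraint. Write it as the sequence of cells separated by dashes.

C - H - K - J - F - D - A

The budget equals the shortest possible length, so every move has to be on a shortest route through the required cells.
Route from C: down 2 to K, left 1 to J, up 1 to F, left 1 to D, up 1 to A — 6 moves in all.
Check: all required cells visited; 6 ≤ 6 moves.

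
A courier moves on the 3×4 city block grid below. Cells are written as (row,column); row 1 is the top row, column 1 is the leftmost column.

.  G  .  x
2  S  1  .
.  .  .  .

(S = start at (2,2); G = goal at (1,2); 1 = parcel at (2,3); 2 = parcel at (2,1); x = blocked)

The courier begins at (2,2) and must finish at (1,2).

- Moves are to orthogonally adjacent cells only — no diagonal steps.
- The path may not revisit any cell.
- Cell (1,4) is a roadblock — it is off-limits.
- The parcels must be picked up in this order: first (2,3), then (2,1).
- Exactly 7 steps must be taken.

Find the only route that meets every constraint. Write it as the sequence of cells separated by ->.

(2,2) -> (2,3) -> (3,3) -> (3,2) -> (3,1) -> (2,1) -> (1,1) -> (1,2)

The waypoints must appear in the order (2,3), (2,1), with no cell reused.
Route from (2,2): right 1 to (2,3), down 1 to (3,3), left 2 to (3,1), up 2 to (1,1), right 1 to (1,2) — 7 moves in all.
Check: order respected (1 at step 1, 2 at step 5); 7 moves as required.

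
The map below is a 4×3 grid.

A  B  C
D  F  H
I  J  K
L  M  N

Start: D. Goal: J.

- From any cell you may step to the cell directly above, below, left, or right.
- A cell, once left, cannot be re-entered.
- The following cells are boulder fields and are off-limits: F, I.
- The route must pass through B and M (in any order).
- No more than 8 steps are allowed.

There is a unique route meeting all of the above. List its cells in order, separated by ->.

Any route must reach B and M and still end at J within 8 moves, so the order of the required stops is forced.
Route from D: up to A, 2× right (reaching C), 3× down (reaching N), left to M, up to J — 8 moves in all.
Check: all required cells visited; 8 ≤ 8 moves.

D -> A -> B -> C -> H -> K -> N -> M -> J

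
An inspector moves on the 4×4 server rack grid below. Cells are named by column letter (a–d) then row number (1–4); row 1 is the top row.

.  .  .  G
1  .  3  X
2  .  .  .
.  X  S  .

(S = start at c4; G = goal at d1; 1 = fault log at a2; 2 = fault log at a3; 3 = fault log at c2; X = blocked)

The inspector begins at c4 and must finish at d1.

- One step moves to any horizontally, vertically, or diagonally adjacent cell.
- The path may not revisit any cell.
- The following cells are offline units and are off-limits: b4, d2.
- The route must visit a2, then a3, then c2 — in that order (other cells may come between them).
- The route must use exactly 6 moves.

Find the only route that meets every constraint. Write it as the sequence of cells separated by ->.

The waypoints must appear in the order a2, a3, c2, with no cell reused.
Route from c4: up-left 2 to a2, down 1 to a3, up-right 1 to b2, right 1 to c2, up-right 1 to d1 — 6 moves in all.
Check: order respected (1 at step 2, 2 at step 3, 3 at step 5); 6 moves as required.

c4 -> b3 -> a2 -> a3 -> b2 -> c2 -> d1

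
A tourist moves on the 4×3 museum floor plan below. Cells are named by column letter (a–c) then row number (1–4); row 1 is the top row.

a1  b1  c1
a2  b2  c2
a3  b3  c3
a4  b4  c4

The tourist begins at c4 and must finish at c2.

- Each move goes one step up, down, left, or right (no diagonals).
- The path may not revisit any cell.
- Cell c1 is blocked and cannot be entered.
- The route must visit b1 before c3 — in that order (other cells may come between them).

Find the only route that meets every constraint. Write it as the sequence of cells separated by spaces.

c4 b4 a4 a3 a2 a1 b1 b2 b3 c3 c2

The waypoints must appear in the order b1, c3, with no cell reused.
Route from c4: left 2 to a4, up 3 to a1, right 1 to b1, down 2 to b3, right 1 to c3, up 1 to c2 — 10 moves in all.
Check: order respected (b1 at step 6, c3 at step 9).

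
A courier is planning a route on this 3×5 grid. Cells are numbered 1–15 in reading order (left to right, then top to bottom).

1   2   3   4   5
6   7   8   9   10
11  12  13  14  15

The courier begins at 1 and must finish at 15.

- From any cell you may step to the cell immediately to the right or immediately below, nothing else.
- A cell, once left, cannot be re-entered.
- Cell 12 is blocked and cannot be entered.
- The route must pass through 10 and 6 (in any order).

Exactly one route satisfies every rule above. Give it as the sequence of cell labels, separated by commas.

Moves only go right or down, so the column and row indices never decrease.
Route from 1: down 1 to 6, right 4 to 10, down 1 to 15 — 6 moves in all.
Check: all required cells visited.

1, 6, 7, 8, 9, 10, 15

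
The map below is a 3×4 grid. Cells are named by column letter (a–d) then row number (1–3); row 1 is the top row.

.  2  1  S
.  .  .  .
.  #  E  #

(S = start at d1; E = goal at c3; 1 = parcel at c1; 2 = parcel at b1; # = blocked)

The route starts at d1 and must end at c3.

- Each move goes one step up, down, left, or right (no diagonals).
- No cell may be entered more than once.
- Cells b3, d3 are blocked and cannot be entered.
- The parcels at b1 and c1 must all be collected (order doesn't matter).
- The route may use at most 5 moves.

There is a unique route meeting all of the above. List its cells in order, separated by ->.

d1 -> c1 -> b1 -> b2 -> c2 -> c3

The budget equals the shortest possible length, so every move has to be on a shortest route through the required cells.
Route from d1: 2× left (reaching b1), down to b2, right to c2, down to c3 — 5 moves in all.
Check: all required cells visited; 5 ≤ 5 moves.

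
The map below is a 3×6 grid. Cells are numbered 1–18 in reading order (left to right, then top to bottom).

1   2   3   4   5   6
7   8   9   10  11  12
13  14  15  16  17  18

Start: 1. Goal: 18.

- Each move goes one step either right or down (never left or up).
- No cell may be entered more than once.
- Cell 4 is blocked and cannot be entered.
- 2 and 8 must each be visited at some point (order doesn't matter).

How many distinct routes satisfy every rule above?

5

A right/down-only route from 1 to 18 makes exactly 2 down-moves and 5 right-moves in some order.
With no other constraints that would be C(7,2) = 21 routes.
A monotone route can only reach the required cells in the order 2, 8, so split there and multiply the segment counts (each segment already excludes blocked cells): 1→2: 1; 2→8: 1; 8→18: 5; product = 5.
That gives 5 routes.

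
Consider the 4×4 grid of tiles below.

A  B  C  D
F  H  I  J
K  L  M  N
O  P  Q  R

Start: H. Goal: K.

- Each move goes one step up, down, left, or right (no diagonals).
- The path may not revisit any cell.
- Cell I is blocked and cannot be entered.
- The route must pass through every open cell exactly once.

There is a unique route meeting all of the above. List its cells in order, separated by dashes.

H - F - A - B - C - D - J - N - R - Q - M - L - P - O - K

Need to visit all 15 open cells exactly once, starting at H and ending at K.
Cell D has only two open neighbours (J and C), so the path must pass straight through it: one of those is the cell it's entered from and the other is where it exits.
Route from H: left 1 to F, up 1 to A, right 3 to D, down 3 to R, left 1 to Q, up 1 to M, left 1 to L, down 1 to P, left 1 to O, up 1 to K — 14 moves in all.
Check: all 15 open cells covered.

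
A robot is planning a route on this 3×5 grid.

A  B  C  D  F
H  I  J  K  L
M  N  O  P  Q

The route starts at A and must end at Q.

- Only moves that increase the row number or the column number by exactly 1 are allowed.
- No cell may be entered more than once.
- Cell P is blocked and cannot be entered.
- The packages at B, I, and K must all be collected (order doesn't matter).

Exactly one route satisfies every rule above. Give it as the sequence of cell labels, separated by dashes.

Moves only go right or down, so the column and row indices never decrease.
Route from A: right 1 to B, down 1 to I, right 3 to L, down 1 to Q — 6 moves in all.
Check: all required cells visited.

A - B - I - J - K - L - Q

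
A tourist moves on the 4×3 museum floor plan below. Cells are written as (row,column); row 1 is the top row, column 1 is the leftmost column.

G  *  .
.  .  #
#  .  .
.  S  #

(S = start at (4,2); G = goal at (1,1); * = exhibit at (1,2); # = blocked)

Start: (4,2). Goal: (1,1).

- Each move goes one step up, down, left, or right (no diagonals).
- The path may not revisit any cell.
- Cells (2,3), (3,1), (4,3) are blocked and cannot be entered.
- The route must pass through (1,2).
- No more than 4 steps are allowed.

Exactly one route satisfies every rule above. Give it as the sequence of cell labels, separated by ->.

(4,2) -> (3,2) -> (2,2) -> (1,2) -> (1,1)

Any route must reach (1,2) and still end at (1,1) within 4 moves, so the order of the required stops is forced.
Route from (4,2): 3× up (reaching (1,2)), left to (1,1) — 4 moves in all.
Check: all required cells visited; 4 ≤ 4 moves.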